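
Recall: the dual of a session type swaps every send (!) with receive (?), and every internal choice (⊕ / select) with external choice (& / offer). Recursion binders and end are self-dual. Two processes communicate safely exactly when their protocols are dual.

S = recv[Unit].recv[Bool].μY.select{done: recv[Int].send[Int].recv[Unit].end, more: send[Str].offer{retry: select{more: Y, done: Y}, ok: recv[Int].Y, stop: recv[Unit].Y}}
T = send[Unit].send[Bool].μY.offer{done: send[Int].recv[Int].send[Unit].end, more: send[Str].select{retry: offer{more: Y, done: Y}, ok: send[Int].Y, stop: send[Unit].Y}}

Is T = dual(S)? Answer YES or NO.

NO

recv[Unit] | send[Unit]  match
  recv[Bool] | send[Bool]  match
    μY | μY  match (μ self-dual)
      select{done,more} | offer{done,more}  match label sets agree
        [done]
          recv[Int] | send[Int]  match
            send[Int] | recv[Int]  match
              recv[Unit] | send[Unit]  match
                end | end  match
        [more]
          send[Str] | send[Str]  ✗ same direction on both sides — not dual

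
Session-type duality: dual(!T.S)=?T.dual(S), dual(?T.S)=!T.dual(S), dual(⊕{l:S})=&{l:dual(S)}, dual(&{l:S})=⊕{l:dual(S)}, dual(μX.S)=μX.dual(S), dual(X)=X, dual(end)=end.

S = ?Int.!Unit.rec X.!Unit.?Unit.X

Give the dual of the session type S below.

?Int ↦ !Int
  !Unit ↦ ?Unit
    rec X ↦ rec X  (rec unchanged)
      !Unit ↦ ?Unit
        ?Unit ↦ !Unit
          dual(X) = X

!Int.?Unit.rec X.?Unit.!Unit.X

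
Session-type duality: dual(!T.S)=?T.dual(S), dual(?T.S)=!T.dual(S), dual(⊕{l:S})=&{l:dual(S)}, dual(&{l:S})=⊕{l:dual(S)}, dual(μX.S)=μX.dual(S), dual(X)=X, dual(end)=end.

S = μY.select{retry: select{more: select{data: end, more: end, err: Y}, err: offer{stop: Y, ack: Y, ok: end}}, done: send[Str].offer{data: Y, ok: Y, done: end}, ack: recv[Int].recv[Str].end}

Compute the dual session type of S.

μY.offer{retry: offer{more: offer{data: end, more: end, err: Y}, err: select{stop: Y, ack: Y, ok: end}}, done: recv[Str].select{data: Y, ok: Y, done: end}, ack: send[Int].send[Str].end}

μY = μY  (rec unchanged)
  select{retry,done,ack} = offer{retry,done,ack}  (⊕→&)
    • retry:
      select{more,err} = offer{more,err}  (⊕→&)
        • more:
          select{data,more,err} = offer{data,more,err}  (⊕→&)
            • data:
              dual(end) = end
            • more:
              dual(end) = end
            • err:
              dual(Y) = Y
        • err:
          offer{stop,ack,ok} = select{stop,ack,ok}  (offer→select)
            • stop:
              dual(Y) = Y
            • ack:
              dual(Y) = Y
            • ok:
              dual(end) = end
    • done:
      send[Str] = recv[Str]
        offer{data,ok,done} = select{data,ok,done}  (offer→select)
          • data:
            dual(Y) = Y
          • ok:
            dual(Y) = Y
          • done:
            dual(end) = end
    • ack:
      recv[Int] = send[Int]
        recv[Str] = send[Str]
          dual(end) = end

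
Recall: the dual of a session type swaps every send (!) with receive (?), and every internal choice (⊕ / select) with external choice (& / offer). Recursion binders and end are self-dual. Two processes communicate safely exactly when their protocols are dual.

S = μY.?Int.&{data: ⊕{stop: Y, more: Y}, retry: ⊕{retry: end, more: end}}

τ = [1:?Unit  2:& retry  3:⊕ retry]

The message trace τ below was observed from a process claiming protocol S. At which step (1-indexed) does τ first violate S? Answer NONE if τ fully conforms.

1

[1] got ?Unit, protocol expects ?Int  ✗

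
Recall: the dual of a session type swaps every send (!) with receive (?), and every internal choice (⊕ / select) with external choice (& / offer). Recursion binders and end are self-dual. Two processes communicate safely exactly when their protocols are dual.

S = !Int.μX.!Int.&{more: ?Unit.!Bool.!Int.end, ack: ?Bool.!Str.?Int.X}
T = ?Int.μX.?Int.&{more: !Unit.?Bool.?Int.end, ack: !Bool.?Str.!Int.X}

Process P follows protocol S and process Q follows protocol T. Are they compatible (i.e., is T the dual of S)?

NO

!Int ‖ ?Int  ok
  μX ‖ μX  ok (rec unchanged)
    !Int ‖ ?Int  ok
      &{more,ack} ‖ &{more,ack}  ✗ choice polarity not flipped — not dual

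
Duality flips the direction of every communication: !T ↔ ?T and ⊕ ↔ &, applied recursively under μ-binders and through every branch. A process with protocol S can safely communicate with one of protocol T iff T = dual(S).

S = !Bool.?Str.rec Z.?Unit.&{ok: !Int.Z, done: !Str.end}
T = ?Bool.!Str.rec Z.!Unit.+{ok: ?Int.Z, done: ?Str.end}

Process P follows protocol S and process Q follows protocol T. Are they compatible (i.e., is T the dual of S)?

YES

!Bool vs ?Bool  ✓
  ?Str vs !Str  ✓
    rec Z vs rec Z  ✓ (μ self-dual)
      ?Unit vs !Unit  ✓
        &{ok,done} vs +{ok,done}  ✓ label sets agree
          [ok]
            !Int vs ?Int  ✓
              Z vs Z  ✓
          [done]
            !Str vs ?Str  ✓
              end vs end  ✓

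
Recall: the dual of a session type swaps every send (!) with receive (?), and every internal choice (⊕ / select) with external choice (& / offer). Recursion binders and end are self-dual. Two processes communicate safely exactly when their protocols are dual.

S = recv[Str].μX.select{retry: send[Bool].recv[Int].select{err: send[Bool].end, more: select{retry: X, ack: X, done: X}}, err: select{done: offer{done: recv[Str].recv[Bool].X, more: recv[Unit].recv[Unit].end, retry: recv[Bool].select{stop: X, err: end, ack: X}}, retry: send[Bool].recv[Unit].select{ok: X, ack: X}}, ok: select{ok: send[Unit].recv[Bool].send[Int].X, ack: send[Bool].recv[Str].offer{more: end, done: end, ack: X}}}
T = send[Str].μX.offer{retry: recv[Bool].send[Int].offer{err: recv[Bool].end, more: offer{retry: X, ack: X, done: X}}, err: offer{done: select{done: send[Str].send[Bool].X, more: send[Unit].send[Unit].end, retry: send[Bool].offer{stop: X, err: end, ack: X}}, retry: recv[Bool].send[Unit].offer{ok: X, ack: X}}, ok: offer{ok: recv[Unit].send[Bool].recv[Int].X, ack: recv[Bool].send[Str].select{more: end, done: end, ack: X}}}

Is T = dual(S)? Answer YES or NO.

recv[Str] ‖ send[Str]  ✓
  μX ‖ μX  ✓ (rec unchanged)
    select{retry,err,ok} ‖ offer{retry,err,ok}  ✓ labels match
      • retry:
        send[Bool] ‖ recv[Bool]  ✓
          recv[Int] ‖ send[Int]  ✓
            select{err,more} ‖ offer{err,more}  ✓ labels match
              • err:
                send[Bool] ‖ recv[Bool]  ✓
                  end ‖ end  ✓
              • more:
                select{retry,ack,done} ‖ offer{retry,ack,done}  ✓ labels match
                  • retry:
                    X ‖ X  ✓
                  • ack:
                    X ‖ X  ✓
                  • done:
                    X ‖ X  ✓
      • err:
        select{done,retry} ‖ offer{done,retry}  ✓ labels match
          • done:
            offer{done,more,retry} ‖ select{done,more,retry}  ✓ labels match
              • done:
                recv[Str] ‖ send[Str]  ✓
                  recv[Bool] ‖ send[Bool]  ✓
                    X ‖ X  ✓
              • more:
                recv[Unit] ‖ send[Unit]  ✓
                  recv[Unit] ‖ send[Unit]  ✓
                    end ‖ end  ✓
              • retry:
                recv[Bool] ‖ send[Bool]  ✓
                  select{stop,err,ack} ‖ offer{stop,err,ack}  ✓ labels match
                    • stop:
                      X ‖ X  ✓
                    • err:
                      end ‖ end  ✓
                    • ack:
                      X ‖ X  ✓
          • retry:
            send[Bool] ‖ recv[Bool]  ✓
              recv[Unit] ‖ send[Unit]  ✓
                select{ok,ack} ‖ offer{ok,ack}  ✓ labels match
                  • ok:
                    X ‖ X  ✓
                  • ack:
                    X ‖ X  ✓
      • ok:
        select{ok,ack} ‖ offer{ok,ack}  ✓ labels match
          • ok:
            send[Unit] ‖ recv[Unit]  ✓
              recv[Bool] ‖ send[Bool]  ✓
                send[Int] ‖ recv[Int]  ✓
                  X ‖ X  ✓
          • ack:
            send[Bool] ‖ recv[Bool]  ✓
              recv[Str] ‖ send[Str]  ✓
                offer{more,done,ack} ‖ select{more,done,ack}  ✓ labels match
                  • more:
                    end ‖ end  ✓
                  • done:
                    end ‖ end  ✓
                  • ack:
                    X ‖ X  ✓

YES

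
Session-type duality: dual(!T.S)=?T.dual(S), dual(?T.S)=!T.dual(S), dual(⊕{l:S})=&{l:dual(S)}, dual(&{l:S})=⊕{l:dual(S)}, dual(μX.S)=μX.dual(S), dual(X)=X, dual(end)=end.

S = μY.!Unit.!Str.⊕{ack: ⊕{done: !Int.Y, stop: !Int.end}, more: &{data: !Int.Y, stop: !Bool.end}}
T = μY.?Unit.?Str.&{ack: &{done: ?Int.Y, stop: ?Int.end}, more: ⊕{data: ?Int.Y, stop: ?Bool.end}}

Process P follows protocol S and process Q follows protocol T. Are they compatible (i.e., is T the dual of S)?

YES

μY | μY  match (rec unchanged)
  !Unit | ?Unit  match
    !Str | ?Str  match
      ⊕{ack,more} | &{ack,more}  match same labels
        case ack:
          ⊕{done,stop} | &{done,stop}  match same labels
            case done:
              !Int | ?Int  match
                Y | Y  match
            case stop:
              !Int | ?Int  match
                end | end  match
        case more:
          &{data,stop} | ⊕{data,stop}  match same labels
            case data:
              !Int | ?Int  match
                Y | Y  match
            case stop:
              !Bool | ?Bool  match
                end | end  match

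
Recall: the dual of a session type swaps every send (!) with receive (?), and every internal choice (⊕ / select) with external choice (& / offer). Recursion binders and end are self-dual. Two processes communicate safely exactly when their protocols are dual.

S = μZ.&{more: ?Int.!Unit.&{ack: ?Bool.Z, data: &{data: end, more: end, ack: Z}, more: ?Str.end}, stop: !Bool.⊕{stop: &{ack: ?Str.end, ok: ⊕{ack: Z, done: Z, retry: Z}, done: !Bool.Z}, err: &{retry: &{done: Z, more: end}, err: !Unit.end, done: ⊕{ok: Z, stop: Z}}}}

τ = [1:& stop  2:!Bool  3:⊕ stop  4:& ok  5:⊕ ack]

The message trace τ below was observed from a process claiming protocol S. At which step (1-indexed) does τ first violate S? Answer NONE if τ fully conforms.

step 1: & stop  ✓  state: !Bool.⊕{stop: &{ack: ?Str.end, ok: ⊕{ack: μZ.…, done: μZ.…, retry: μZ.…}, done: !Bool.μZ.…}, err: &{retry: &{done: μZ.…, more: end}, err: !Unit.end, done: ⊕{ok: μZ.…, stop: μZ.…}}}
step 2: !Bool  ✓  state: ⊕{stop: &{ack: ?Str.end, ok: ⊕{ack: μZ.…, done: μZ.…, retry: μZ.…}, done: !Bool.μZ.…}, err: &{retry: &{done: μZ.…, more: end}, err: !Unit.end, done: ⊕{ok: μZ.…, stop: μZ.…}}}
step 3: ⊕ stop  ✓  state: &{ack: ?Str.end, ok: ⊕{ack: μZ.…, done: μZ.…, retry: μZ.…}, done: !Bool.μZ.…}
step 4: & ok  ✓  state: ⊕{ack: μZ.…, done: μZ.…, retry: μZ.…}
step 5: ⊕ ack  ✓  state: μZ.…
τ conforms to S (length 5)

NONE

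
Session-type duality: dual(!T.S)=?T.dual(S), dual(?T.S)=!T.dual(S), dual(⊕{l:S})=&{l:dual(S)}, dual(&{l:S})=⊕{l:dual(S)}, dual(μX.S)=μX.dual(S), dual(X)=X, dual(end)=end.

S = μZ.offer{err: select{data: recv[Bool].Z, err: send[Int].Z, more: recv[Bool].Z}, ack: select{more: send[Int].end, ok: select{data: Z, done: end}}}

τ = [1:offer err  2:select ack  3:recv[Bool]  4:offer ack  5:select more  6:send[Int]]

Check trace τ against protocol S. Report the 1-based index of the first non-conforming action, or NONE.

2

@1 offer err  ✓  residual = select{data: recv[Bool].μZ.…, err: send[Int].μZ.…, more: recv[Bool].μZ.…}
@2 got select ack, protocol expects select data or select err or select more  ✗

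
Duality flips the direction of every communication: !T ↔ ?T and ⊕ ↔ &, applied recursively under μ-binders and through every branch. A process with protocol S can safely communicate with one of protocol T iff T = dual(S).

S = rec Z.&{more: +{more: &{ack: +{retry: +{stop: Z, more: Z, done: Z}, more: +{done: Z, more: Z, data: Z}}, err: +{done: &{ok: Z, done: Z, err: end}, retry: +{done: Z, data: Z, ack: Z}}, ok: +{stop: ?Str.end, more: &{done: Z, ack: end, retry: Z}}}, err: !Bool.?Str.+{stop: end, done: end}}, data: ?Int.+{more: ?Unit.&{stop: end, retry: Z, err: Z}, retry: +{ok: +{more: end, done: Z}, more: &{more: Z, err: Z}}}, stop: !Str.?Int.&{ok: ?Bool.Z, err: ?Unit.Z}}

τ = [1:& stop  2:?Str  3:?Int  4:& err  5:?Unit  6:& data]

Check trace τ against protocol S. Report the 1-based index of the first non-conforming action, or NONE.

2

step 1: & stop  ✓  state: !Str.?Int.&{ok: ?Bool.rec Z.…, err: ?Unit.rec Z.…}
step 2: got ?Str, protocol expects !Str  ✗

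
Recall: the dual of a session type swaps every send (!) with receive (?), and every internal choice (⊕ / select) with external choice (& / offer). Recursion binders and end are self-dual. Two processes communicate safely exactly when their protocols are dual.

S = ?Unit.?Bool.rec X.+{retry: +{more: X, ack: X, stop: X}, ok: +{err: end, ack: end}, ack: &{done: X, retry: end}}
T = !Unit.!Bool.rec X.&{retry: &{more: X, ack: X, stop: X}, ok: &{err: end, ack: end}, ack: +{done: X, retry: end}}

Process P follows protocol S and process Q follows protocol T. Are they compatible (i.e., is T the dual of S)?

YES

?Unit vs !Unit  ok
  ?Bool vs !Bool  ok
    rec X vs rec X  ok (μ self-dual)
      +{retry,ok,ack} vs &{retry,ok,ack}  ok labels match
        case retry:
          +{more,ack,stop} vs &{more,ack,stop}  ok labels match
            case more:
              X vs X  ok
            case ack:
              X vs X  ok
            case stop:
              X vs X  ok
        case ok:
          +{err,ack} vs &{err,ack}  ok labels match
            case err:
              end vs end  ok
            case ack:
              end vs end  ok
        case ack:
          &{done,retry} vs +{done,retry}  ok labels match
            case done:
              X vs X  ok
            case retry:
              end vs end  ok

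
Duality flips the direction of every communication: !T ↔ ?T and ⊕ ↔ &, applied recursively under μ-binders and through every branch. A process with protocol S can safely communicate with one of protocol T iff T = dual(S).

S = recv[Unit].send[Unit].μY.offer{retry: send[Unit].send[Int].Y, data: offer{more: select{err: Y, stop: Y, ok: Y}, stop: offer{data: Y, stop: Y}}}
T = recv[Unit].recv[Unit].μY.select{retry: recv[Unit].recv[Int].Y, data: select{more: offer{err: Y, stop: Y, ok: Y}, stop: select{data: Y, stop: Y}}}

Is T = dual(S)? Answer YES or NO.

recv[Unit] | recv[Unit]  ✗ same direction on both sides — not dual

NO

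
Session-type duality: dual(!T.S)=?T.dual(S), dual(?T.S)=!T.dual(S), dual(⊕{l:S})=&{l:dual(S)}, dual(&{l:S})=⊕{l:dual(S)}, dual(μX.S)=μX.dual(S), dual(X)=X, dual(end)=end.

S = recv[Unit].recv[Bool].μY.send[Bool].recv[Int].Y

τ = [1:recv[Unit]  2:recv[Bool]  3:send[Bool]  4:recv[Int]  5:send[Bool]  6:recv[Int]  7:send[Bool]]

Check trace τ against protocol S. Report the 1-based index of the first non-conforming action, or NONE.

NONE

@1 recv[Unit]  ok  cont: recv[Bool].μY.…
@2 recv[Bool]  ok  cont: μY.…
@3 send[Bool]  ok  cont: recv[Int].μY.…
@4 recv[Int]  ok  cont: μY.…
@5 send[Bool]  ok  cont: recv[Int].μY.…
@6 recv[Int]  ok  cont: μY.…
@7 send[Bool]  ok  cont: recv[Int].μY.…
trace exhausted — no violation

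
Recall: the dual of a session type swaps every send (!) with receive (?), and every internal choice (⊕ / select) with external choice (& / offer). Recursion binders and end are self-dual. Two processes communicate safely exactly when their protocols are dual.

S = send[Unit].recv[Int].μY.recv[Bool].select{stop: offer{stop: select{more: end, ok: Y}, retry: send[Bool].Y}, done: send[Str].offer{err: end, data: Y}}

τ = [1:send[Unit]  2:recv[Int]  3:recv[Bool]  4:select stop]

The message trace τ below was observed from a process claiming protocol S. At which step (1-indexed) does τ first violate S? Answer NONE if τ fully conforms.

@1 send[Unit]  ✓  cont: recv[Int].μY.…
@2 recv[Int]  ✓  cont: μY.…
@3 recv[Bool]  ✓  cont: select{stop: offer{stop: select{more: end, ok: μY.…}, retry: send[Bool].μY.…}, done: send[Str].offer{err: end, data: μY.…}}
@4 select stop  ✓  cont: offer{stop: select{more: end, ok: μY.…}, retry: send[Bool].μY.…}
all 4 steps conform

NONE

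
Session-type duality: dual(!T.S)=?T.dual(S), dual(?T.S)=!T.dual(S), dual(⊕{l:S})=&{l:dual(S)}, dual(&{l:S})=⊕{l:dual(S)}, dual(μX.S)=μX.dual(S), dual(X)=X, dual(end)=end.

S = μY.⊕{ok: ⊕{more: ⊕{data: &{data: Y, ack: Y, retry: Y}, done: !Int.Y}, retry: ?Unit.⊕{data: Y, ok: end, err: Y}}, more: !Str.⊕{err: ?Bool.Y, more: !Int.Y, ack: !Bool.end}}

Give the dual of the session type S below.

μY.&{ok: &{more: &{data: ⊕{data: Y, ack: Y, retry: Y}, done: ?Int.Y}, retry: !Unit.&{data: Y, ok: end, err: Y}}, more: ?Str.&{err: !Bool.Y, more: ?Int.Y, ack: ?Bool.end}}

μY = μY  (binder kept)
  ⊕{ok,more} = &{ok,more}  (⊕→&)
    • ok:
      ⊕{more,retry} = &{more,retry}  (⊕→&)
        • more:
          ⊕{data,done} = &{data,done}  (⊕→&)
            • data:
              &{data,ack,retry} = ⊕{data,ack,retry}  (external→internal)
                • data:
                  dual(Y) = Y
                • ack:
                  dual(Y) = Y
                • retry:
                  dual(Y) = Y
            • done:
              !Int = ?Int
                dual(Y) = Y
        • retry:
          ?Unit = !Unit
            ⊕{data,ok,err} = &{data,ok,err}  (⊕→&)
              • data:
                dual(Y) = Y
              • ok:
                dual(end) = end
              • err:
                dual(Y) = Y
    • more:
      !Str = ?Str
        ⊕{err,more,ack} = &{err,more,ack}  (⊕→&)
          • err:
            ?Bool = !Bool
              dual(Y) = Y
          • more:
            !Int = ?Int
              dual(Y) = Y
          • ack:
            !Bool = ?Bool
              dual(end) = end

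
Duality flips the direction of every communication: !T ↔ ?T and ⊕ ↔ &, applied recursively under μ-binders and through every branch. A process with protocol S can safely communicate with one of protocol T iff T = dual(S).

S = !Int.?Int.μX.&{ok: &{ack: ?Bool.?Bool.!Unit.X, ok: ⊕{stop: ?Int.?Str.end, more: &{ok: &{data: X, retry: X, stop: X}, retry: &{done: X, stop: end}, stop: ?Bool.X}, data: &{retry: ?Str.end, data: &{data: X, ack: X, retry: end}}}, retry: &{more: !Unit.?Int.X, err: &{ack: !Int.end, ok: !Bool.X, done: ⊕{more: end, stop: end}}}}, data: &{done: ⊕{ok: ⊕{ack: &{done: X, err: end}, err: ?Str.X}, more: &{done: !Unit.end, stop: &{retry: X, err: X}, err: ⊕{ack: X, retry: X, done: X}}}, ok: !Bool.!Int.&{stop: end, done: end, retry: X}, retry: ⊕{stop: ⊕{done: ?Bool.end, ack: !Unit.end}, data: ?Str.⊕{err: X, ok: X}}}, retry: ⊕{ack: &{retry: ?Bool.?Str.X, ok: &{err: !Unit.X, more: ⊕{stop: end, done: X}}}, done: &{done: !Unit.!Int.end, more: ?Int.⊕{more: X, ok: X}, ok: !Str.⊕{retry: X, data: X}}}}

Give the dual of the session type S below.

!Int → ?Int
  ?Int → !Int
    μX → μX  (rec unchanged)
      &{ok,data,retry} → ⊕{ok,data,retry}  (offer→select)
        [ok]
          &{ack,ok,retry} → ⊕{ack,ok,retry}  (offer→select)
            [ack]
              ?Bool → !Bool
                ?Bool → !Bool
                  !Unit → ?Unit
                    dual(X) = X
            [ok]
              ⊕{stop,more,data} → &{stop,more,data}  (⊕→&)
                [stop]
                  ?Int → !Int
                    ?Str → !Str
                      dual(end) = end
                [more]
                  &{ok,retry,stop} → ⊕{ok,retry,stop}  (offer→select)
                    [ok]
                      &{data,retry,stop} → ⊕{data,retry,stop}  (offer→select)
                        [data]
                          dual(X) = X
                        [retry]
                          dual(X) = X
                        [stop]
                          dual(X) = X
                    [retry]
                      &{done,stop} → ⊕{done,stop}  (offer→select)
                        [done]
                          dual(X) = X
                        [stop]
                          dual(end) = end
                    [stop]
                      ?Bool → !Bool
                        dual(X) = X
                [data]
                  &{retry,data} → ⊕{retry,data}  (offer→select)
                    [retry]
                      ?Str → !Str
                        dual(end) = end
                    [data]
                      &{data,ack,retry} → ⊕{data,ack,retry}  (offer→select)
                        [data]
                          dual(X) = X
                        [ack]
                          dual(X) = X
                        [retry]
                          dual(end) = end
            [retry]
              &{more,err} → ⊕{more,err}  (offer→select)
                [more]
                  !Unit → ?Unit
                    ?Int → !Int
                      dual(X) = X
                [err]
                  &{ack,ok,done} → ⊕{ack,ok,done}  (offer→select)
                    [ack]
                      !Int → ?Int
                        dual(end) = end
                    [ok]
                      !Bool → ?Bool
                        dual(X) = X
                    [done]
                      ⊕{more,stop} → &{more,stop}  (⊕→&)
                        [more]
                          dual(end) = end
                        [stop]
                          dual(end) = end
        [data]
          &{done,ok,retry} → ⊕{done,ok,retry}  (offer→select)
            [done]
              ⊕{ok,more} → &{ok,more}  (⊕→&)
                [ok]
                  ⊕{ack,err} → &{ack,err}  (⊕→&)
                    [ack]
                      &{done,err} → ⊕{done,err}  (offer→select)
                        [done]
                          dual(X) = X
                        [err]
                          dual(end) = end
                    [err]
                      ?Str → !Str
                        dual(X) = X
                [more]
                  &{done,stop,err} → ⊕{done,stop,err}  (offer→select)
                    [done]
                      !Unit → ?Unit
                        dual(end) = end
                    [stop]
                      &{retry,err} → ⊕{retry,err}  (offer→select)
                        [retry]
                          dual(X) = X
                        [err]
                          dual(X) = X
                    [err]
                      ⊕{ack,retry,done} → &{ack,retry,done}  (⊕→&)
                        [ack]
                          dual(X) = X
                        [retry]
                          dual(X) = X
                        [done]
                          dual(X) = X
            [ok]
              !Bool → ?Bool
                !Int → ?Int
                  &{stop,done,retry} → ⊕{stop,done,retry}  (offer→select)
                    [stop]
                      dual(end) = end
                    [done]
                      dual(end) = end
                    [retry]
                      dual(X) = X
            [retry]
              ⊕{stop,data} → &{stop,data}  (⊕→&)
                [stop]
                  ⊕{done,ack} → &{done,ack}  (⊕→&)
                    [done]
                      ?Bool → !Bool
                        dual(end) = end
                    [ack]
                      !Unit → ?Unit
                        dual(end) = end
                [data]
                  ?Str → !Str
                    ⊕{err,ok} → &{err,ok}  (⊕→&)
                      [err]
                        dual(X) = X
                      [ok]
                        dual(X) = X
        [retry]
          ⊕{ack,done} → &{ack,done}  (⊕→&)
            [ack]
              &{retry,ok} → ⊕{retry,ok}  (offer→select)
                [retry]
                  ?Bool → !Bool
                    ?Str → !Str
                      dual(X) = X
                [ok]
                  &{err,more} → ⊕{err,more}  (offer→select)
                    [err]
                      !Unit → ?Unit
                        dual(X) = X
                    [more]
                      ⊕{stop,done} → &{stop,done}  (⊕→&)
                        [stop]
                          dual(end) = end
                        [done]
                          dual(X) = X
            [done]
              &{done,more,ok} → ⊕{done,more,ok}  (offer→select)
                [done]
                  !Unit → ?Unit
                    !Int → ?Int
                      dual(end) = end
                [more]
                  ?Int → !Int
                    ⊕{more,ok} → &{more,ok}  (⊕→&)
                      [more]
                        dual(X) = X
                      [ok]
                        dual(X) = X
                [ok]
                  !Str → ?Str
                    ⊕{retry,data} → &{retry,data}  (⊕→&)
                      [retry]
                        dual(X) = X
                      [data]
                        dual(X) = X

?Int.!Int.μX.⊕{ok: ⊕{ack: !Bool.!Bool.?Unit.X, ok: &{stop: !Int.!Str.end, more: ⊕{ok: ⊕{data: X, retry: X, stop: X}, retry: ⊕{done: X, stop: end}, stop: !Bool.X}, data: ⊕{retry: !Str.end, data: ⊕{data: X, ack: X, retry: end}}}, retry: ⊕{more: ?Unit.!Int.X, err: ⊕{ack: ?Int.end, ok: ?Bool.X, done: &{more: end, stop: end}}}}, data: ⊕{done: &{ok: &{ack: ⊕{done: X, err: end}, err: !Str.X}, more: ⊕{done: ?Unit.end, stop: ⊕{retry: X, err: X}, err: &{ack: X, retry: X, done: X}}}, ok: ?Bool.?Int.⊕{stop: end, done: end, retry: X}, retry: &{stop: &{done: !Bool.end, ack: ?Unit.end}, data: !Str.&{err: X, ok: X}}}, retry: &{ack: ⊕{retry: !Bool.!Str.X, ok: ⊕{err: ?Unit.X, more: &{stop: end, done: X}}}, done: ⊕{done: ?Unit.?Int.end, more: !Int.&{more: X, ok: X}, ok: ?Str.&{retry: X, data: X}}}}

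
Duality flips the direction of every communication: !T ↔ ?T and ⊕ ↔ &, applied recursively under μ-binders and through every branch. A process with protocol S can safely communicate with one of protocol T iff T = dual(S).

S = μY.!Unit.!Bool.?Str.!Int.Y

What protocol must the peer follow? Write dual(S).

μY → μY  (rec unchanged)
  !Unit → ?Unit
    !Bool → ?Bool
      ?Str → !Str
        !Int → ?Int
          Y self-dual

μY.?Unit.?Bool.!Str.?Int.Y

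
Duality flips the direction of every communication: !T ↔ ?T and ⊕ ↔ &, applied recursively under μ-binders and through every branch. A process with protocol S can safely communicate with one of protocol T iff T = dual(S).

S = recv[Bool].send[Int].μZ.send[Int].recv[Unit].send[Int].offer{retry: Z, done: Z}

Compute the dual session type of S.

recv[Bool] → send[Bool]
  send[Int] → recv[Int]
    μZ → μZ  (binder kept)
      send[Int] → recv[Int]
        recv[Unit] → send[Unit]
          send[Int] → recv[Int]
            offer{retry,done} → select{retry,done}  (offer→select)
              • retry:
                Z ↦ Z
              • done:
                Z ↦ Z

send[Bool].recv[Int].μZ.recv[Int].send[Unit].recv[Int].select{retry: Z, done: Z}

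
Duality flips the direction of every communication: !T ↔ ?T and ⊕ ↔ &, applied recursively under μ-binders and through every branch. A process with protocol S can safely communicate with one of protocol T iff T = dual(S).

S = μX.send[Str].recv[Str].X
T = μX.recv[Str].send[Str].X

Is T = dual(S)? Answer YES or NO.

YES

μX | μX  ok (binder kept)
  send[Str] | recv[Str]  ok
    recv[Str] | send[Str]  ok
      X | X  ok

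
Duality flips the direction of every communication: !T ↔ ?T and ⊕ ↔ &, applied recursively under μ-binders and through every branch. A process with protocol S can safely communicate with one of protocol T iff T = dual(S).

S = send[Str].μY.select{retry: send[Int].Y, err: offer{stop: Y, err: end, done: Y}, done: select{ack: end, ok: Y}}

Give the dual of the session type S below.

recv[Str].μY.offer{retry: recv[Int].Y, err: select{stop: Y, err: end, done: Y}, done: offer{ack: end, ok: Y}}

send[Str] → recv[Str]
  μY → μY  (binder kept)
    select{retry,err,done} → offer{retry,err,done}  (⊕→&)
      • retry:
        send[Int] → recv[Int]
          dual(Y) = Y
      • err:
        offer{stop,err,done} → select{stop,err,done}  (offer→select)
          • stop:
            dual(Y) = Y
          • err:
            dual(end) = end
          • done:
            dual(Y) = Y
      • done:
        select{ack,ok} → offer{ack,ok}  (⊕→&)
          • ack:
            dual(end) = end
          • ok:
            dual(Y) = Y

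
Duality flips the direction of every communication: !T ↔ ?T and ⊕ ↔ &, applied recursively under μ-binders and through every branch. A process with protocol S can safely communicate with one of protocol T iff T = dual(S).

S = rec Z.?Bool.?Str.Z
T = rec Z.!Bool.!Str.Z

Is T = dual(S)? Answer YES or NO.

YES

rec Z | rec Z  match (μ self-dual)
  ?Bool | !Bool  match
    ?Str | !Str  match
      Z | Z  match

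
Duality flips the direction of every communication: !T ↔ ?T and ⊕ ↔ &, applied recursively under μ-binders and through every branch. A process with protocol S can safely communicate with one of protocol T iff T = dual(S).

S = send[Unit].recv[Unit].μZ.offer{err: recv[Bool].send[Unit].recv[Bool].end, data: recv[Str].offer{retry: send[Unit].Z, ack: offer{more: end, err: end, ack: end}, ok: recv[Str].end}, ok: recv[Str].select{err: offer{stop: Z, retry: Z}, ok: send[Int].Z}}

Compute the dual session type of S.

recv[Unit].send[Unit].μZ.select{err: send[Bool].recv[Unit].send[Bool].end, data: send[Str].select{retry: recv[Unit].Z, ack: select{more: end, err: end, ack: end}, ok: send[Str].end}, ok: send[Str].offer{err: select{stop: Z, retry: Z}, ok: recv[Int].Z}}

send[Unit] = recv[Unit]
  recv[Unit] = send[Unit]
    μZ = μZ  (μ self-dual)
      offer{err,data,ok} = select{err,data,ok}  (&→⊕)
        • err:
          recv[Bool] = send[Bool]
            send[Unit] = recv[Unit]
              recv[Bool] = send[Bool]
                dual(end) = end
        • data:
          recv[Str] = send[Str]
            offer{retry,ack,ok} = select{retry,ack,ok}  (&→⊕)
              • retry:
                send[Unit] = recv[Unit]
                  dual(Z) = Z
              • ack:
                offer{more,err,ack} = select{more,err,ack}  (&→⊕)
                  • more:
                    dual(end) = end
                  • err:
                    dual(end) = end
                  • ack:
                    dual(end) = end
              • ok:
                recv[Str] = send[Str]
                  dual(end) = end
        • ok:
          recv[Str] = send[Str]
            select{err,ok} = offer{err,ok}  (internal→external)
              • err:
                offer{stop,retry} = select{stop,retry}  (&→⊕)
                  • stop:
                    dual(Z) = Z
                  • retry:
                    dual(Z) = Z
              • ok:
                send[Int] = recv[Int]
                  dual(Z) = Z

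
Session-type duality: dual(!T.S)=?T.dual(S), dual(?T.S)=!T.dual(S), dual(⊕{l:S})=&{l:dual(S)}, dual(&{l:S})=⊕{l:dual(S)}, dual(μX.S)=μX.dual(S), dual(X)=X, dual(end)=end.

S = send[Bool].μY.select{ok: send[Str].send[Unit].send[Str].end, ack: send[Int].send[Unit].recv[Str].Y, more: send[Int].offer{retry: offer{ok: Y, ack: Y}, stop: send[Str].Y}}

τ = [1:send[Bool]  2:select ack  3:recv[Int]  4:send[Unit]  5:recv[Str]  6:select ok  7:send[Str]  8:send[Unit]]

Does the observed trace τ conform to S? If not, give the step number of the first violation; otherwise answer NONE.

[1] send[Bool]  ✓  cont: μY.…
[2] select ack  ✓  cont: send[Int].send[Unit].recv[Str].μY.…
[3] got recv[Int], protocol expects send[Int]  ✗

3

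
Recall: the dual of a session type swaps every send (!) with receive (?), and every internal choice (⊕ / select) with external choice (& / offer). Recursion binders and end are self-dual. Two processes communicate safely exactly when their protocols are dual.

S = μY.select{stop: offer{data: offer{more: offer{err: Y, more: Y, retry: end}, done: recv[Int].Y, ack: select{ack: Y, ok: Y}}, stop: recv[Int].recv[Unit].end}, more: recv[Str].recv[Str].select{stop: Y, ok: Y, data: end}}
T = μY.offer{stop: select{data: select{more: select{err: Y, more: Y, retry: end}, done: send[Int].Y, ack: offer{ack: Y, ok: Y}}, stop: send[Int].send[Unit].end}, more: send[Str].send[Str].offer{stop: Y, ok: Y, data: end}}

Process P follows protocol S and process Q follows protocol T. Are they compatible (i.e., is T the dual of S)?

μY | μY  ok (binder kept)
  select{stop,more} | offer{stop,more}  ok labels match
    • stop:
      offer{data,stop} | select{data,stop}  ok labels match
        • data:
          offer{more,done,ack} | select{more,done,ack}  ok labels match
            • more:
              offer{err,more,retry} | select{err,more,retry}  ok labels match
                • err:
                  Y | Y  ok
                • more:
                  Y | Y  ok
                • retry:
                  end | end  ok
            • done:
              recv[Int] | send[Int]  ok
                Y | Y  ok
            • ack:
              select{ack,ok} | offer{ack,ok}  ok labels match
                • ack:
                  Y | Y  ok
                • ok:
                  Y | Y  ok
        • stop:
          recv[Int] | send[Int]  ok
            recv[Unit] | send[Unit]  ok
              end | end  ok
    • more:
      recv[Str] | send[Str]  ok
        recv[Str] | send[Str]  ok
          select{stop,ok,data} | offer{stop,ok,data}  ok labels match
            • stop:
              Y | Y  ok
            • ok:
              Y | Y  ok
            • data:
              end | end  ok

YES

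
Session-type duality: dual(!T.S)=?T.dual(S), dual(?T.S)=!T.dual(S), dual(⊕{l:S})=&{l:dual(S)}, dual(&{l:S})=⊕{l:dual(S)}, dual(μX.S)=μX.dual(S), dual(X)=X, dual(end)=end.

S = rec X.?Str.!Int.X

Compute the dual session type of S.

rec X.!Str.?Int.X

rec X → rec X  (μ self-dual)
  ?Str → !Str
    !Int → ?Int
      dual(X) = X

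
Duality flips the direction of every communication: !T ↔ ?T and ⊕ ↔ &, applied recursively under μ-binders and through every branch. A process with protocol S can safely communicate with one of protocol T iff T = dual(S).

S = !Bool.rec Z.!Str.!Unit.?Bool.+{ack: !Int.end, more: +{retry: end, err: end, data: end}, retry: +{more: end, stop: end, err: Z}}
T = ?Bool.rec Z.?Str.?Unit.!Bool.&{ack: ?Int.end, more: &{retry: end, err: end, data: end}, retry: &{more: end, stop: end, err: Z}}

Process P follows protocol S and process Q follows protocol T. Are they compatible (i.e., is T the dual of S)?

YES

!Bool vs ?Bool  ✓
  rec Z vs rec Z  ✓ (μ self-dual)
    !Str vs ?Str  ✓
      !Unit vs ?Unit  ✓
        ?Bool vs !Bool  ✓
          +{ack,more,retry} vs &{ack,more,retry}  ✓ labels match
            case ack:
              !Int vs ?Int  ✓
                end vs end  ✓
            case more:
              +{retry,err,data} vs &{retry,err,data}  ✓ labels match
                case retry:
                  end vs end  ✓
                case err:
                  end vs end  ✓
                case data:
                  end vs end  ✓
            case retry:
              +{more,stop,err} vs &{more,stop,err}  ✓ labels match
                case more:
                  end vs end  ✓
                case stop:
                  end vs end  ✓
                case err:
                  Z vs Z  ✓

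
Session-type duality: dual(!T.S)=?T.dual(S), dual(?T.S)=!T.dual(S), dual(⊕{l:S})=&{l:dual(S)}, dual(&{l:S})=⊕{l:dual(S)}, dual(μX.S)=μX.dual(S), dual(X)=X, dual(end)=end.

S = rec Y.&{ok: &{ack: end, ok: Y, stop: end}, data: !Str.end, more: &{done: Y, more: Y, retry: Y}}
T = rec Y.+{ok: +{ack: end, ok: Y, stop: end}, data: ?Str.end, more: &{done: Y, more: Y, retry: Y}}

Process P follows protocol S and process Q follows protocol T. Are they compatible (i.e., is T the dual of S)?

NO

rec Y vs rec Y  ✓ (rec unchanged)
  &{ok,data,more} vs +{ok,data,more}  ✓ labels match
    [ok]
      &{ack,ok,stop} vs +{ack,ok,stop}  ✓ labels match
        [ack]
          end vs end  ✓
        [ok]
          Y vs Y  ✓
        [stop]
          end vs end  ✓
    [data]
      !Str vs ?Str  ✓
        end vs end  ✓
    [more]
      &{done,more,retry} vs &{done,more,retry}  ✗ choice polarity not flipped — not dual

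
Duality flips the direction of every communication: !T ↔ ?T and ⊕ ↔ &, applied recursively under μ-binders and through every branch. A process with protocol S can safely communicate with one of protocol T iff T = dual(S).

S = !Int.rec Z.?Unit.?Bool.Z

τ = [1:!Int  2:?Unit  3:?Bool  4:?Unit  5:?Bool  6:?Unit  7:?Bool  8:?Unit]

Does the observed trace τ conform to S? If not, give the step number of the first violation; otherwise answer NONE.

[1] !Int  match  state: rec Z.…
[2] ?Unit  match  state: ?Bool.rec Z.…
[3] ?Bool  match  state: rec Z.…
[4] ?Unit  match  state: ?Bool.rec Z.…
[5] ?Bool  match  state: rec Z.…
[6] ?Unit  match  state: ?Bool.rec Z.…
[7] ?Bool  match  state: rec Z.…
[8] ?Unit  match  state: ?Bool.rec Z.…
trace exhausted — no violation

NONE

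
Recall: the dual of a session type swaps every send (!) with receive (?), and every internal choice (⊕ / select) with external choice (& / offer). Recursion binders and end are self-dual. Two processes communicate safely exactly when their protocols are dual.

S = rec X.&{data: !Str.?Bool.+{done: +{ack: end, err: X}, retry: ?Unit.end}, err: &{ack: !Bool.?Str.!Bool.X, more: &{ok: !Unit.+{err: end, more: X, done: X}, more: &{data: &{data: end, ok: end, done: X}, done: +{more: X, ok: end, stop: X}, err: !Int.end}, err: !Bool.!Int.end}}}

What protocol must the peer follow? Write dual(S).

rec X.+{data: ?Str.!Bool.&{done: &{ack: end, err: X}, retry: !Unit.end}, err: +{ack: ?Bool.!Str.?Bool.X, more: +{ok: ?Unit.&{err: end, more: X, done: X}, more: +{data: +{data: end, ok: end, done: X}, done: &{more: X, ok: end, stop: X}, err: ?Int.end}, err: ?Bool.?Int.end}}}

rec X = rec X  (rec unchanged)
  &{data,err} = +{data,err}  (offer→select)
    • data:
      !Str = ?Str
        ?Bool = !Bool
          +{done,retry} = &{done,retry}  (⊕→&)
            • done:
              +{ack,err} = &{ack,err}  (⊕→&)
                • ack:
                  end ↦ end
                • err:
                  X ↦ X
            • retry:
              ?Unit = !Unit
                end ↦ end
    • err:
      &{ack,more} = +{ack,more}  (offer→select)
        • ack:
          !Bool = ?Bool
            ?Str = !Str
              !Bool = ?Bool
                X ↦ X
        • more:
          &{ok,more,err} = +{ok,more,err}  (offer→select)
            • ok:
              !Unit = ?Unit
                +{err,more,done} = &{err,more,done}  (⊕→&)
                  • err:
                    end ↦ end
                  • more:
                    X ↦ X
                  • done:
                    X ↦ X
            • more:
              &{data,done,err} = +{data,done,err}  (offer→select)
                • data:
                  &{data,ok,done} = +{data,ok,done}  (offer→select)
                    • data:
                      end ↦ end
                    • ok:
                      end ↦ end
                    • done:
                      X ↦ X
                • done:
                  +{more,ok,stop} = &{more,ok,stop}  (⊕→&)
                    • more:
                      X ↦ X
                    • ok:
                      end ↦ end
                    • stop:
                      X ↦ X
                • err:
                  !Int = ?Int
                    end ↦ end
            • err:
              !Bool = ?Bool
                !Int = ?Int
                  end ↦ end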